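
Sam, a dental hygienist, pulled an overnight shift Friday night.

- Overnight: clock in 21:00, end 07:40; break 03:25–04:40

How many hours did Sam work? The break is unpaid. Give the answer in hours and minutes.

Overnight: 21:00 → midnight = 3 h 0 min; midnight → 07:40 = 7 h 40 min; span 10 h 40 min; less 75 min break → 9 h 25 min

9 h 25 min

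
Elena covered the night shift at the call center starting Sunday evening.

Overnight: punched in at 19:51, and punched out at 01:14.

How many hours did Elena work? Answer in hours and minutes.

Overnight: 19:51 → midnight = 4 h 9 min; midnight → 01:14 = 1 h 14 min; span 5 h 23 min

5 h 23 min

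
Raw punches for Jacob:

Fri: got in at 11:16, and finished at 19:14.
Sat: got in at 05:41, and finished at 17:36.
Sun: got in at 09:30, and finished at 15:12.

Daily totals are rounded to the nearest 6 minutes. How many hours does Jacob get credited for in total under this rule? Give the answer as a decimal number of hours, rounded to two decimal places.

25.60 hours

Fri: 11:16–19:14 = 7 h 58 min → rounds to 8 h 0 min
Sat: 05:41–17:36 = 11 h 55 min → rounds to 11 h 54 min
Sun: 09:30–15:12 = 5 h 42 min → rounds to 5 h 42 min
Total credited: 25 h 36 min.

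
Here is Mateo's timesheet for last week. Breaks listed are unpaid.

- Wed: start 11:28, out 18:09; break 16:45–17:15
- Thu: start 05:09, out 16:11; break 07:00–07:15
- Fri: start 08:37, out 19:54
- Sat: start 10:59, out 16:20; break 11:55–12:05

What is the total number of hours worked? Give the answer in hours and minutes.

Wed: 11:28–18:09 = 6 h 41 min; less 30 min break → 6 h 11 min
Thu: 05:09–16:11 = 11 h 2 min; less 15 min break → 10 h 47 min
Fri: 08:37–19:54 = 11 h 17 min
Sat: 10:59–16:20 = 5 h 21 min; less 10 min break → 5 h 11 min
Total: 6 h 11 min + 10 h 47 min + 11 h 17 min + 5 h 11 min = 33 h 26 min.

33 h 26 min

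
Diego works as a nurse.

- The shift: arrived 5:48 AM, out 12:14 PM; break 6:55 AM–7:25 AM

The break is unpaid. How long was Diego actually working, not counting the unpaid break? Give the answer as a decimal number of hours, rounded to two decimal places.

5.93 hours

The shift: 5:48 AM–12:14 PM = 6 h 26 min; less 30 min break → 5 h 56 min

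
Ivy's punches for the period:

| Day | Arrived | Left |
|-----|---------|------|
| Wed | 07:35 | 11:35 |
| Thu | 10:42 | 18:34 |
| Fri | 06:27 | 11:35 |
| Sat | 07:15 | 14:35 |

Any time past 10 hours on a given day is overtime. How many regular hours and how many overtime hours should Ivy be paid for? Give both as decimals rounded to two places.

Wed: 07:35–11:35 = 4 h 0 min
Thu: 10:42–18:34 = 7 h 52 min
Fri: 06:27–11:35 = 5 h 8 min
Sat: 07:15–14:35 = 7 h 20 min
Wed reg 4 h 0 min / OT 0 h 0 min; Thu reg 7 h 52 min / OT 0 h 0 min; Fri reg 5 h 8 min / OT 0 h 0 min; Sat reg 7 h 20 min / OT 0 h 0 min.
Totals: regular 24 h 20 min, overtime 0 h 0 min.

Regular 24.33 hours, overtime 0.00 hours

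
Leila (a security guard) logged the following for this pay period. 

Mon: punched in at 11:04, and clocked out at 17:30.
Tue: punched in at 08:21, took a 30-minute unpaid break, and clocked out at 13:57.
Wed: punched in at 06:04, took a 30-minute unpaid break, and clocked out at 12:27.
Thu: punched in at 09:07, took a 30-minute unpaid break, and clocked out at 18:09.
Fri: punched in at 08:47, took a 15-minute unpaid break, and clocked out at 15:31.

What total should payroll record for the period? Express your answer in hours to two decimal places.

32.43 hours

Mon: 11:04–17:30 = 6 h 26 min
Tue: 08:21–13:57 = 5 h 36 min; less 30 min break → 5 h 6 min
Wed: 06:04–12:27 = 6 h 23 min; less 30 min break → 5 h 53 min
Thu: 09:07–18:09 = 9 h 2 min; less 30 min break → 8 h 32 min
Fri: 08:47–15:31 = 6 h 44 min; less 15 min break → 6 h 29 min
Total: 6 h 26 min + 5 h 6 min + 5 h 53 min + 8 h 32 min + 6 h 29 min = 32 h 26 min.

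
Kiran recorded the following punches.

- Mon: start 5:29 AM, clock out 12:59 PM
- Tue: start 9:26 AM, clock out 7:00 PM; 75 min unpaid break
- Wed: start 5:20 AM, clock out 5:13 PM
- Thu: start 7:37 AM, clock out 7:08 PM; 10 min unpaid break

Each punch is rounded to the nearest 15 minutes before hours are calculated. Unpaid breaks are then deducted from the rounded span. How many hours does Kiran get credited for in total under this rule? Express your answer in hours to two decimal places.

Mon: in 5:29 AM→5:30 AM, out 12:59 PM→1:00 PM; 7 h 30 min
Tue: in 9:26 AM→9:30 AM, out 7:00 PM→7:00 PM; 9 h 30 min − 75 min = 8 h 15 min
Wed: in 5:20 AM→5:15 AM, out 5:13 PM→5:15 PM; 12 h 0 min
Thu: in 7:37 AM→7:30 AM, out 7:08 PM→7:15 PM; 11 h 45 min − 10 min = 11 h 35 min
Total credited: 39 h 20 min.

39.33 hours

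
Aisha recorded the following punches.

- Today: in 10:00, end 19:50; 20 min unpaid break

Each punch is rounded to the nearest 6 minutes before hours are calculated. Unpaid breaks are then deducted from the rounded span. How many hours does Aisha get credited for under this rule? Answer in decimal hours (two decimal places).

9.47 hours

Today: in 10:00→10:00, out 19:50→19:48; 9 h 48 min − 20 min = 9 h 28 min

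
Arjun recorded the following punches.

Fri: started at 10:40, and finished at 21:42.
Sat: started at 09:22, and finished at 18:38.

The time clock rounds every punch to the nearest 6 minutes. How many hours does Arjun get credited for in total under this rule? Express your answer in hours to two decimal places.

20.20 hours

Fri: in 10:40→10:42, out 21:42→21:42; 11 h 0 min
Sat: in 09:22→09:24, out 18:38→18:36; 9 h 12 min
Total credited: 20 h 12 min.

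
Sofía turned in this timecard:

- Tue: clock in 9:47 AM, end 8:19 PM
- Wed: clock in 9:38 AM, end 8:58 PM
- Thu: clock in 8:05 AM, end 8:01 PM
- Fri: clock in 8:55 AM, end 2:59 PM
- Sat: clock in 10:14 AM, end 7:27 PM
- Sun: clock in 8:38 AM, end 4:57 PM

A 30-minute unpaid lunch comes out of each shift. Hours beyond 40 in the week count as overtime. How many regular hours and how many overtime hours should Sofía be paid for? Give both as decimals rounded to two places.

Regular 40.00 hours, overtime 14.40 hours

Tue: 9:47 AM–8:19 PM = 10 h 32 min; less 30 min break → 10 h 2 min
Wed: 9:38 AM–8:58 PM = 11 h 20 min; less 30 min break → 10 h 50 min
Thu: 8:05 AM–8:01 PM = 11 h 56 min; less 30 min break → 11 h 26 min
Fri: 8:55 AM–2:59 PM = 6 h 4 min; less 30 min break → 5 h 34 min
Sat: 10:14 AM–7:27 PM = 9 h 13 min; less 30 min break → 8 h 43 min
Sun: 8:38 AM–4:57 PM = 8 h 19 min; less 30 min break → 7 h 49 min
Total worked: 54 h 24 min = 54.40 h.
Threshold 40 h → overtime 14 h 24 min, regular 40 h 0 min.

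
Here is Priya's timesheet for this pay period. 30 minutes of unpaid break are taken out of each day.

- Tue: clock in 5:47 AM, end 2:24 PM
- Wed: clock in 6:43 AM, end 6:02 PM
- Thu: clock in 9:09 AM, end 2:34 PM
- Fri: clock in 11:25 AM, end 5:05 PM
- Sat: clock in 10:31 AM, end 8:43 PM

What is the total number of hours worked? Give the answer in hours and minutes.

38 h 43 min

Tue: 5:47 AM–2:24 PM = 8 h 37 min; less 30 min break → 8 h 7 min
Wed: 6:43 AM–6:02 PM = 11 h 19 min; less 30 min break → 10 h 49 min
Thu: 9:09 AM–2:34 PM = 5 h 25 min; less 30 min break → 4 h 55 min
Fri: 11:25 AM–5:05 PM = 5 h 40 min; less 30 min break → 5 h 10 min
Sat: 10:31 AM–8:43 PM = 10 h 12 min; less 30 min break → 9 h 42 min
Total: 8 h 7 min + 10 h 49 min + 4 h 55 min + 5 h 10 min + 9 h 42 min = 38 h 43 min.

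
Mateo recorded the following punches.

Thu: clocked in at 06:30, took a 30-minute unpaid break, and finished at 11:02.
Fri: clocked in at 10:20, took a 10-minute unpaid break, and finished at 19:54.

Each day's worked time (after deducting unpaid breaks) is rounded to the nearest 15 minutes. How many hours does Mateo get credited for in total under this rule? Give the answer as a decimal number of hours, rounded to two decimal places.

13.50 hours

Thu: 06:30–11:02 = 4 h 32 min − 30 min = 4 h 2 min → rounds to 4 h 0 min
Fri: 10:20–19:54 = 9 h 34 min − 10 min = 9 h 24 min → rounds to 9 h 30 min
Total credited: 13 h 30 min.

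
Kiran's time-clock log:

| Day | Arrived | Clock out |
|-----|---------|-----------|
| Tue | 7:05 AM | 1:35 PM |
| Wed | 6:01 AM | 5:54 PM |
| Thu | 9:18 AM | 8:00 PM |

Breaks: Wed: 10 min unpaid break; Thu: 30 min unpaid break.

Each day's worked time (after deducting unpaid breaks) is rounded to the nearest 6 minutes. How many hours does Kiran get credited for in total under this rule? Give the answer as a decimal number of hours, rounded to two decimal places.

28.40 hours

Tue: 7:05 AM–1:35 PM = 6 h 30 min → rounds to 6 h 30 min
Wed: 6:01 AM–5:54 PM = 11 h 53 min − 10 min = 11 h 43 min → rounds to 11 h 42 min
Thu: 9:18 AM–8:00 PM = 10 h 42 min − 30 min = 10 h 12 min → rounds to 10 h 12 min
Total credited: 28 h 24 min.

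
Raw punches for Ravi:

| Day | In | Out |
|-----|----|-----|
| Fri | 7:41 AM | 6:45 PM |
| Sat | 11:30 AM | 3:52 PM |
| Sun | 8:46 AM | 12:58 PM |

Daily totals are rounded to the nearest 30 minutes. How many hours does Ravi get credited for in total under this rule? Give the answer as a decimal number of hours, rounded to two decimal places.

Fri: 7:41 AM–6:45 PM = 11 h 4 min → rounds to 11 h 0 min
Sat: 11:30 AM–3:52 PM = 4 h 22 min → rounds to 4 h 30 min
Sun: 8:46 AM–12:58 PM = 4 h 12 min → rounds to 4 h 0 min
Total credited: 19 h 30 min.

19.50 hours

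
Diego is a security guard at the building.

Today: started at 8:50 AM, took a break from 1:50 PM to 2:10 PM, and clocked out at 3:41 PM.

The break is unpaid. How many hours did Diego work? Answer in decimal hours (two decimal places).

Today: 8:50 AM–3:41 PM = 6 h 51 min; less 20 min break → 6 h 31 min

6.52 hours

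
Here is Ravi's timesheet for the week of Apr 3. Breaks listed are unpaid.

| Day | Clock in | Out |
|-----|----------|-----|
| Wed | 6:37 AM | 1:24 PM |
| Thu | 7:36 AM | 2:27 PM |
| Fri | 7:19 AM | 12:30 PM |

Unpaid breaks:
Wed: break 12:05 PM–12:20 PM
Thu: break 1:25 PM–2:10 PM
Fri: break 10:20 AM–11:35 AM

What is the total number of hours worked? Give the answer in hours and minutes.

Wed: 6:37 AM–1:24 PM = 6 h 47 min; less 15 min break → 6 h 32 min
Thu: 7:36 AM–2:27 PM = 6 h 51 min; less 45 min break → 6 h 6 min
Fri: 7:19 AM–12:30 PM = 5 h 11 min; less 75 min break → 3 h 56 min
Total: 6 h 32 min + 6 h 6 min + 3 h 56 min = 16 h 34 min.

16 h 34 min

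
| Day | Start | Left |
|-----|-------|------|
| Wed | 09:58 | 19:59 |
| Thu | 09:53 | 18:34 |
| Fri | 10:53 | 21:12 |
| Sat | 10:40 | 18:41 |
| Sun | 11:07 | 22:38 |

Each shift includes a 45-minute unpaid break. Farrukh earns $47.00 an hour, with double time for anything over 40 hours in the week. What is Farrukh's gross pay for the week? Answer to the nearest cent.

$2331.20

Wed: 09:58–19:59 = 10 h 1 min; less 45 min break → 9 h 16 min
Thu: 09:53–18:34 = 8 h 41 min; less 45 min break → 7 h 56 min
Fri: 10:53–21:12 = 10 h 19 min; less 45 min break → 9 h 34 min
Sat: 10:40–18:41 = 8 h 1 min; less 45 min break → 7 h 16 min
Sun: 11:07–22:38 = 11 h 31 min; less 45 min break → 10 h 46 min
Total worked: 44 h 48 min = 2688 min.
Regular 40 h 0 min = 2400 min at $47.00/h; overtime 4 h 48 min = 288 min at $94.00/h.
Pay = (2400 × $47.00 + 288 × $94.00) ÷ 60 = $2331.20.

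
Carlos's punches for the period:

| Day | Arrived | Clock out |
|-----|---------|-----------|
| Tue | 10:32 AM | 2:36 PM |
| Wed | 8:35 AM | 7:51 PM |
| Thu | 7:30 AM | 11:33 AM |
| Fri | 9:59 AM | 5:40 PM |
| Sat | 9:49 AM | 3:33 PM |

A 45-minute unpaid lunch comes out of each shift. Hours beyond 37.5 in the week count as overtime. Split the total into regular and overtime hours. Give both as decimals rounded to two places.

Tue: 10:32 AM–2:36 PM = 4 h 4 min; less 45 min break → 3 h 19 min
Wed: 8:35 AM–7:51 PM = 11 h 16 min; less 45 min break → 10 h 31 min
Thu: 7:30 AM–11:33 AM = 4 h 3 min; less 45 min break → 3 h 18 min
Fri: 9:59 AM–5:40 PM = 7 h 41 min; less 45 min break → 6 h 56 min
Sat: 9:49 AM–3:33 PM = 5 h 44 min; less 45 min break → 4 h 59 min
Total worked: 29 h 3 min = 29.05 h.
Threshold 37.5 h → overtime 0 h 0 min, regular 29 h 3 min.

Regular 29.05 hours, overtime 0.00 hours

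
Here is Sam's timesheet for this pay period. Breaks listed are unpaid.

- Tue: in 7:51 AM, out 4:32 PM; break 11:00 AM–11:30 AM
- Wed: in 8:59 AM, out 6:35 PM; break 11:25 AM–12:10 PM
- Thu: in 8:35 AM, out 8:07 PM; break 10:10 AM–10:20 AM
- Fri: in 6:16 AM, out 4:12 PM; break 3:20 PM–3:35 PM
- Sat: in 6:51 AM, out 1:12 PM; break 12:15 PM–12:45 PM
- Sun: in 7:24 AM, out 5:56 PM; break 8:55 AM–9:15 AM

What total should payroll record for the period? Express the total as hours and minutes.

54 h 8 min

Tue: 7:51 AM–4:32 PM = 8 h 41 min; less 30 min break → 8 h 11 min
Wed: 8:59 AM–6:35 PM = 9 h 36 min; less 45 min break → 8 h 51 min
Thu: 8:35 AM–8:07 PM = 11 h 32 min; less 10 min break → 11 h 22 min
Fri: 6:16 AM–4:12 PM = 9 h 56 min; less 15 min break → 9 h 41 min
Sat: 6:51 AM–1:12 PM = 6 h 21 min; less 30 min break → 5 h 51 min
Sun: 7:24 AM–5:56 PM = 10 h 32 min; less 20 min break → 10 h 12 min
Total: 8 h 11 min + 8 h 51 min + 11 h 22 min + 9 h 41 min + 5 h 51 min + 10 h 12 min = 54 h 8 min.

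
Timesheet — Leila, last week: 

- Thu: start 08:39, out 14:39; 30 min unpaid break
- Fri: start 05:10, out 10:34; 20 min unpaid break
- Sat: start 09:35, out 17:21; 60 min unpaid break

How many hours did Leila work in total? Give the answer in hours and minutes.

Thu: 08:39–14:39 = 6 h 0 min; less 30 min break → 5 h 30 min
Fri: 05:10–10:34 = 5 h 24 min; less 20 min break → 5 h 4 min
Sat: 09:35–17:21 = 7 h 46 min; less 60 min break → 6 h 46 min
Total: 5 h 30 min + 5 h 4 min + 6 h 46 min = 17 h 20 min.

17 h 20 min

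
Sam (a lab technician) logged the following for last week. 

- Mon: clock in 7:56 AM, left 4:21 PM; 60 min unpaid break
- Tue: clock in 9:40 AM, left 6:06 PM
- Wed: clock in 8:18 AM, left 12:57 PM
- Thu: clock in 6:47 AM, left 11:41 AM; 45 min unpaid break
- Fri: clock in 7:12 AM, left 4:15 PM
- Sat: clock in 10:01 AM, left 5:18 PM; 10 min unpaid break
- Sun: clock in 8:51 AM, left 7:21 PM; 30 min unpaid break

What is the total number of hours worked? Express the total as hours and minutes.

Mon: 7:56 AM–4:21 PM = 8 h 25 min; less 60 min break → 7 h 25 min
Tue: 9:40 AM–6:06 PM = 8 h 26 min
Wed: 8:18 AM–12:57 PM = 4 h 39 min
Thu: 6:47 AM–11:41 AM = 4 h 54 min; less 45 min break → 4 h 9 min
Fri: 7:12 AM–4:15 PM = 9 h 3 min
Sat: 10:01 AM–5:18 PM = 7 h 17 min; less 10 min break → 7 h 7 min
Sun: 8:51 AM–7:21 PM = 10 h 30 min; less 30 min break → 10 h 0 min
Total: 7 h 25 min + 8 h 26 min + 4 h 39 min + 4 h 9 min + 9 h 3 min + 7 h 7 min + 10 h 0 min = 50 h 49 min.

50 h 49 min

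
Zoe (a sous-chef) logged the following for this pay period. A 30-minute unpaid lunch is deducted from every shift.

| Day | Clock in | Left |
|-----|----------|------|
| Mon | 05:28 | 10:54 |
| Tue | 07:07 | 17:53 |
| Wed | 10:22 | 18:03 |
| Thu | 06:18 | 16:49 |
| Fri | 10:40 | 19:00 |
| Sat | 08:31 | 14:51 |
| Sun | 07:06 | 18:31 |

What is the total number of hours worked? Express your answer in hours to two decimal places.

Mon: 05:28–10:54 = 5 h 26 min; less 30 min break → 4 h 56 min
Tue: 07:07–17:53 = 10 h 46 min; less 30 min break → 10 h 16 min
Wed: 10:22–18:03 = 7 h 41 min; less 30 min break → 7 h 11 min
Thu: 06:18–16:49 = 10 h 31 min; less 30 min break → 10 h 1 min
Fri: 10:40–19:00 = 8 h 20 min; less 30 min break → 7 h 50 min
Sat: 08:31–14:51 = 6 h 20 min; less 30 min break → 5 h 50 min
Sun: 07:06–18:31 = 11 h 25 min; less 30 min break → 10 h 55 min
Total: 4 h 56 min + 10 h 16 min + 7 h 11 min + 10 h 1 min + 7 h 50 min + 5 h 50 min + 10 h 55 min = 56 h 59 min.

56.98 hours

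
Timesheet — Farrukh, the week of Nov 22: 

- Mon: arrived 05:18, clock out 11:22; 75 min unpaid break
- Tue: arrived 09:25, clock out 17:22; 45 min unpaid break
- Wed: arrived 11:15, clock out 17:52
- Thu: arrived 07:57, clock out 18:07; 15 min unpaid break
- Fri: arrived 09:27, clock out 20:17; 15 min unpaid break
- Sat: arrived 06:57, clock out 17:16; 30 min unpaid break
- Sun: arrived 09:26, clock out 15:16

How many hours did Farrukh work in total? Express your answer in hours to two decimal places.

54.78 hours

Mon: 05:18–11:22 = 6 h 4 min; less 75 min break → 4 h 49 min
Tue: 09:25–17:22 = 7 h 57 min; less 45 min break → 7 h 12 min
Wed: 11:15–17:52 = 6 h 37 min
Thu: 07:57–18:07 = 10 h 10 min; less 15 min break → 9 h 55 min
Fri: 09:27–20:17 = 10 h 50 min; less 15 min break → 10 h 35 min
Sat: 06:57–17:16 = 10 h 19 min; less 30 min break → 9 h 49 min
Sun: 09:26–15:16 = 5 h 50 min
Total: 4 h 49 min + 7 h 12 min + 6 h 37 min + 9 h 55 min + 10 h 35 min + 9 h 49 min + 5 h 50 min = 54 h 47 min.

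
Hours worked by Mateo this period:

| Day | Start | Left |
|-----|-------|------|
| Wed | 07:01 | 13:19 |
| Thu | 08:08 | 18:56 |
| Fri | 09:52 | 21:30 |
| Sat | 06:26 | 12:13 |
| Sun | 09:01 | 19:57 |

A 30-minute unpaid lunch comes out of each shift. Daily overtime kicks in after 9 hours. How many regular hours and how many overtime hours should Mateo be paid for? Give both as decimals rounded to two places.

Wed: 07:01–13:19 = 6 h 18 min; less 30 min break → 5 h 48 min
Thu: 08:08–18:56 = 10 h 48 min; less 30 min break → 10 h 18 min
Fri: 09:52–21:30 = 11 h 38 min; less 30 min break → 11 h 8 min
Sat: 06:26–12:13 = 5 h 47 min; less 30 min break → 5 h 17 min
Sun: 09:01–19:57 = 10 h 56 min; less 30 min break → 10 h 26 min
Wed reg 5 h 48 min / OT 0 h 0 min; Thu reg 9 h 0 min / OT 1 h 18 min; Fri reg 9 h 0 min / OT 2 h 8 min; Sat reg 5 h 17 min / OT 0 h 0 min; Sun reg 9 h 0 min / OT 1 h 26 min.
Totals: regular 38 h 5 min, overtime 4 h 52 min.

Regular 38.08 hours, overtime 4.87 hours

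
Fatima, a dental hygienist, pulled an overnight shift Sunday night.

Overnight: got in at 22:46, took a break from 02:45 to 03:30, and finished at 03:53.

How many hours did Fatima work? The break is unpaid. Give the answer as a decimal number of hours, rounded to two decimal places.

4.37 hours

Overnight: 22:46 → midnight = 1 h 14 min; midnight → 03:53 = 3 h 53 min; span 5 h 7 min; less 45 min break → 4 h 22 min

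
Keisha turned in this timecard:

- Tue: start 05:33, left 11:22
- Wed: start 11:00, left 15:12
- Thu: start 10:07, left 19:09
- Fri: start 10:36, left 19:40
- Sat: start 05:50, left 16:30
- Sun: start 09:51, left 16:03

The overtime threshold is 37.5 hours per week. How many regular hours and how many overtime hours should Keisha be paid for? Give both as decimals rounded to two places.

Tue: 05:33–11:22 = 5 h 49 min
Wed: 11:00–15:12 = 4 h 12 min
Thu: 10:07–19:09 = 9 h 2 min
Fri: 10:36–19:40 = 9 h 4 min
Sat: 05:50–16:30 = 10 h 40 min
Sun: 09:51–16:03 = 6 h 12 min
Total worked: 44 h 59 min = 44.98 h.
Threshold 37.5 h → overtime 7 h 29 min, regular 37 h 30 min.

Regular 37.50 hours, overtime 7.48 hours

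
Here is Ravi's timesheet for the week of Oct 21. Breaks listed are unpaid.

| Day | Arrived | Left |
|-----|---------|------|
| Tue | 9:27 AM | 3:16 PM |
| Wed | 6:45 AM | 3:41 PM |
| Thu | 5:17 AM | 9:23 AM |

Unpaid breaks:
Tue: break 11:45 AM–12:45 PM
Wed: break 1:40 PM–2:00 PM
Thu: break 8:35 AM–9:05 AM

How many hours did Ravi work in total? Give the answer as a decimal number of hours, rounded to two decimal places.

17.02 hours

Tue: 9:27 AM–3:16 PM = 5 h 49 min; less 60 min break → 4 h 49 min
Wed: 6:45 AM–3:41 PM = 8 h 56 min; less 20 min break → 8 h 36 min
Thu: 5:17 AM–9:23 AM = 4 h 6 min; less 30 min break → 3 h 36 min
Total: 4 h 49 min + 8 h 36 min + 3 h 36 min = 17 h 1 min.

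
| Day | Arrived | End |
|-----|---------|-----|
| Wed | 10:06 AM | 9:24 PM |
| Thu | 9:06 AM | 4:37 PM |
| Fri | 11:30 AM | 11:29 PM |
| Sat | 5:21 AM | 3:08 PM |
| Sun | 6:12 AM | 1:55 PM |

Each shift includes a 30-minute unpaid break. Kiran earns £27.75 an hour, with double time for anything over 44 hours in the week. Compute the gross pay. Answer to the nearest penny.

£1320.90

Wed: 10:06 AM–9:24 PM = 11 h 18 min; less 30 min break → 10 h 48 min
Thu: 9:06 AM–4:37 PM = 7 h 31 min; less 30 min break → 7 h 1 min
Fri: 11:30 AM–11:29 PM = 11 h 59 min; less 30 min break → 11 h 29 min
Sat: 5:21 AM–3:08 PM = 9 h 47 min; less 30 min break → 9 h 17 min
Sun: 6:12 AM–1:55 PM = 7 h 43 min; less 30 min break → 7 h 13 min
Total worked: 45 h 48 min = 2748 min.
Regular 44 h 0 min = 2640 min at £27.75/h; overtime 1 h 48 min = 108 min at £55.50/h.
Pay = (2640 × £27.75 + 108 × £55.50) ÷ 60 = £1320.90.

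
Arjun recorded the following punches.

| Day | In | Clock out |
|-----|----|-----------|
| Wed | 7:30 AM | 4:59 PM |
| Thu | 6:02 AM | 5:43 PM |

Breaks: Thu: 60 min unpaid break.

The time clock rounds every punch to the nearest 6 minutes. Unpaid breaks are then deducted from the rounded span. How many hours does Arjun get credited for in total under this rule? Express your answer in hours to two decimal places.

20.20 hours

Wed: in 7:30 AM→7:30 AM, out 4:59 PM→5:00 PM; 9 h 30 min
Thu: in 6:02 AM→6:00 AM, out 5:43 PM→5:42 PM; 11 h 42 min − 60 min = 10 h 42 min
Total credited: 20 h 12 min.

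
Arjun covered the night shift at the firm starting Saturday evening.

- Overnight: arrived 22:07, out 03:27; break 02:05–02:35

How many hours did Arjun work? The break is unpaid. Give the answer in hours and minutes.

Overnight: 22:07 → midnight = 1 h 53 min; midnight → 03:27 = 3 h 27 min; span 5 h 20 min; less 30 min break → 4 h 50 min

4 h 50 min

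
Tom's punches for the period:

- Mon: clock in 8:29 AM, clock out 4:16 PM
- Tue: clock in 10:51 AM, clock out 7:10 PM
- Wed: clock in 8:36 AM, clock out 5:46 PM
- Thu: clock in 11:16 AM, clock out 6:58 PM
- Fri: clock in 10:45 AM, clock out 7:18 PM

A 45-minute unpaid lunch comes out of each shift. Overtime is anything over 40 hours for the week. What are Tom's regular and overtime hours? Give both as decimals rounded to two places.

Mon: 8:29 AM–4:16 PM = 7 h 47 min; less 45 min break → 7 h 2 min
Tue: 10:51 AM–7:10 PM = 8 h 19 min; less 45 min break → 7 h 34 min
Wed: 8:36 AM–5:46 PM = 9 h 10 min; less 45 min break → 8 h 25 min
Thu: 11:16 AM–6:58 PM = 7 h 42 min; less 45 min break → 6 h 57 min
Fri: 10:45 AM–7:18 PM = 8 h 33 min; less 45 min break → 7 h 48 min
Total worked: 37 h 46 min = 37.77 h.
Threshold 40 h → overtime 0 h 0 min, regular 37 h 46 min.

Regular 37.77 hours, overtime 0.00 hours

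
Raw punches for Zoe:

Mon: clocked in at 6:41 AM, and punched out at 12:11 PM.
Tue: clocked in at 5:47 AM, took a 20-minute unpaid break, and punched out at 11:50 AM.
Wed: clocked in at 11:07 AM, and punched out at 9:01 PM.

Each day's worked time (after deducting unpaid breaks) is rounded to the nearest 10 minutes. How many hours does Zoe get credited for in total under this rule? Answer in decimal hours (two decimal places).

21.00 hours

Mon: 6:41 AM–12:11 PM = 5 h 30 min → rounds to 5 h 30 min
Tue: 5:47 AM–11:50 AM = 6 h 3 min − 20 min = 5 h 43 min → rounds to 5 h 40 min
Wed: 11:07 AM–9:01 PM = 9 h 54 min → rounds to 9 h 50 min
Total credited: 21 h 0 min.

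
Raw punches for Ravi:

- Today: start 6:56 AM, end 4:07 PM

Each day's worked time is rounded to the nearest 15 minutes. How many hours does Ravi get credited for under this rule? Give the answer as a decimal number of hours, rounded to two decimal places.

9.25 hours

Today: 6:56 AM–4:07 PM = 9 h 11 min → rounds to 9 h 15 min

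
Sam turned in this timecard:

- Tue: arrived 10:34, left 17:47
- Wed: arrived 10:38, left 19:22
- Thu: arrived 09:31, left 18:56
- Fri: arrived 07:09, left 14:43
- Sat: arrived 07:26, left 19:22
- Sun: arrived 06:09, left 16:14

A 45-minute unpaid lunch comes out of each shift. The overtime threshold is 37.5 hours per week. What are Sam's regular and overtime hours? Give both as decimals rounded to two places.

Regular 37.50 hours, overtime 12.95 hours

Tue: 10:34–17:47 = 7 h 13 min; less 45 min break → 6 h 28 min
Wed: 10:38–19:22 = 8 h 44 min; less 45 min break → 7 h 59 min
Thu: 09:31–18:56 = 9 h 25 min; less 45 min break → 8 h 40 min
Fri: 07:09–14:43 = 7 h 34 min; less 45 min break → 6 h 49 min
Sat: 07:26–19:22 = 11 h 56 min; less 45 min break → 11 h 11 min
Sun: 06:09–16:14 = 10 h 5 min; less 45 min break → 9 h 20 min
Total worked: 50 h 27 min = 50.45 h.
Threshold 37.5 h → overtime 12 h 57 min, regular 37 h 30 min.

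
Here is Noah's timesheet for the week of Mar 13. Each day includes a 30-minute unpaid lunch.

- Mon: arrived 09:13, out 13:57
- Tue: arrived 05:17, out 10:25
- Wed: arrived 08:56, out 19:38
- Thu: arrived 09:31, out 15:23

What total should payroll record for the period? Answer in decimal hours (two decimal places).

24.43 hours

Mon: 09:13–13:57 = 4 h 44 min; less 30 min break → 4 h 14 min
Tue: 05:17–10:25 = 5 h 8 min; less 30 min break → 4 h 38 min
Wed: 08:56–19:38 = 10 h 42 min; less 30 min break → 10 h 12 min
Thu: 09:31–15:23 = 5 h 52 min; less 30 min break → 5 h 22 min
Total: 4 h 14 min + 4 h 38 min + 10 h 12 min + 5 h 22 min = 24 h 26 min.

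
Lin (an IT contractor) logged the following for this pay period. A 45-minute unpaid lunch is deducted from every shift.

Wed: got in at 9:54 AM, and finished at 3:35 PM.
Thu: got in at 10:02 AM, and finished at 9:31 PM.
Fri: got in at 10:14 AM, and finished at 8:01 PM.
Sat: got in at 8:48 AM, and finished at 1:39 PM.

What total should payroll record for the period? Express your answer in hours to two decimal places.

Wed: 9:54 AM–3:35 PM = 5 h 41 min; less 45 min break → 4 h 56 min
Thu: 10:02 AM–9:31 PM = 11 h 29 min; less 45 min break → 10 h 44 min
Fri: 10:14 AM–8:01 PM = 9 h 47 min; less 45 min break → 9 h 2 min
Sat: 8:48 AM–1:39 PM = 4 h 51 min; less 45 min break → 4 h 6 min
Total: 4 h 56 min + 10 h 44 min + 9 h 2 min + 4 h 6 min = 28 h 48 min.

28.80 hours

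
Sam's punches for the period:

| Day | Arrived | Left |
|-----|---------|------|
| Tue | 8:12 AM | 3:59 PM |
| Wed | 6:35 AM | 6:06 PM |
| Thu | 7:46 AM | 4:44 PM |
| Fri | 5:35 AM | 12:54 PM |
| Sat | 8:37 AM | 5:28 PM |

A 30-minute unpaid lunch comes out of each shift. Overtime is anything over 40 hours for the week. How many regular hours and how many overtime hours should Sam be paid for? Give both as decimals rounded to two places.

Tue: 8:12 AM–3:59 PM = 7 h 47 min; less 30 min break → 7 h 17 min
Wed: 6:35 AM–6:06 PM = 11 h 31 min; less 30 min break → 11 h 1 min
Thu: 7:46 AM–4:44 PM = 8 h 58 min; less 30 min break → 8 h 28 min
Fri: 5:35 AM–12:54 PM = 7 h 19 min; less 30 min break → 6 h 49 min
Sat: 8:37 AM–5:28 PM = 8 h 51 min; less 30 min break → 8 h 21 min
Total worked: 41 h 56 min = 41.93 h.
Threshold 40 h → overtime 1 h 56 min, regular 40 h 0 min.

Regular 40.00 hours, overtime 1.93 hours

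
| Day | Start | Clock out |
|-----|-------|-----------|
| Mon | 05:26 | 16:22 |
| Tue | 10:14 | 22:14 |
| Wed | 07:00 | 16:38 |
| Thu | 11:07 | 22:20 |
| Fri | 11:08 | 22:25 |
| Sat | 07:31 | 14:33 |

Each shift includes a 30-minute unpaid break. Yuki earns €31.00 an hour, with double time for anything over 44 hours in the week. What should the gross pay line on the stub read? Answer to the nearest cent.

€2300.20

Mon: 05:26–16:22 = 10 h 56 min; less 30 min break → 10 h 26 min
Tue: 10:14–22:14 = 12 h 0 min; less 30 min break → 11 h 30 min
Wed: 07:00–16:38 = 9 h 38 min; less 30 min break → 9 h 8 min
Thu: 11:07–22:20 = 11 h 13 min; less 30 min break → 10 h 43 min
Fri: 11:08–22:25 = 11 h 17 min; less 30 min break → 10 h 47 min
Sat: 07:31–14:33 = 7 h 2 min; less 30 min break → 6 h 32 min
Total worked: 59 h 6 min = 3546 min.
Regular 44 h 0 min = 2640 min at €31.00/h; overtime 15 h 6 min = 906 min at €62.00/h.
Pay = (2640 × €31.00 + 906 × €62.00) ÷ 60 = €2300.20.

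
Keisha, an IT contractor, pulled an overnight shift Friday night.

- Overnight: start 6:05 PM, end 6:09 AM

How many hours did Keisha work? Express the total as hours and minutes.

Overnight: 6:05 PM → midnight = 5 h 55 min; midnight → 6:09 AM = 6 h 9 min; span 12 h 4 min

12 h 4 min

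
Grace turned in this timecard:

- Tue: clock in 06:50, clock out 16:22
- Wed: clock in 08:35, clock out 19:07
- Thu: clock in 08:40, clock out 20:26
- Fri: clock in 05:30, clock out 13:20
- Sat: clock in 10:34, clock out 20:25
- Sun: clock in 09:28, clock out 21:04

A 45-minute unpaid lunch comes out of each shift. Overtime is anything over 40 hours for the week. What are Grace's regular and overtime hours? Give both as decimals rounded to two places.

Tue: 06:50–16:22 = 9 h 32 min; less 45 min break → 8 h 47 min
Wed: 08:35–19:07 = 10 h 32 min; less 45 min break → 9 h 47 min
Thu: 08:40–20:26 = 11 h 46 min; less 45 min break → 11 h 1 min
Fri: 05:30–13:20 = 7 h 50 min; less 45 min break → 7 h 5 min
Sat: 10:34–20:25 = 9 h 51 min; less 45 min break → 9 h 6 min
Sun: 09:28–21:04 = 11 h 36 min; less 45 min break → 10 h 51 min
Total worked: 56 h 37 min = 56.62 h.
Threshold 40 h → overtime 16 h 37 min, regular 40 h 0 min.

Regular 40.00 hours, overtime 16.62 hours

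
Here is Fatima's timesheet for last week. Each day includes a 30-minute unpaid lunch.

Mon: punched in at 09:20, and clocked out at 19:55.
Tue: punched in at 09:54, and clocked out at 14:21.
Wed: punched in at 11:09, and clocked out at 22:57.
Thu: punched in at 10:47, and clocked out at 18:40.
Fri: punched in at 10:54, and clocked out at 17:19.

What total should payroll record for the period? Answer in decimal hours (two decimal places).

38.63 hours

Mon: 09:20–19:55 = 10 h 35 min; less 30 min break → 10 h 5 min
Tue: 09:54–14:21 = 4 h 27 min; less 30 min break → 3 h 57 min
Wed: 11:09–22:57 = 11 h 48 min; less 30 min break → 11 h 18 min
Thu: 10:47–18:40 = 7 h 53 min; less 30 min break → 7 h 23 min
Fri: 10:54–17:19 = 6 h 25 min; less 30 min break → 5 h 55 min
Total: 10 h 5 min + 3 h 57 min + 11 h 18 min + 7 h 23 min + 5 h 55 min = 38 h 38 min.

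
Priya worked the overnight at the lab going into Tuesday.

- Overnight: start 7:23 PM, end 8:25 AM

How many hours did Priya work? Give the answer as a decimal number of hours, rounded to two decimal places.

13.03 hours

Overnight: 7:23 PM → midnight = 4 h 37 min; midnight → 8:25 AM = 8 h 25 min; span 13 h 2 min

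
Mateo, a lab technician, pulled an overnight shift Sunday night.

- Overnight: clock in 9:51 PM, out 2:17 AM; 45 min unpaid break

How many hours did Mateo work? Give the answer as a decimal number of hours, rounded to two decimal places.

3.68 hours

Overnight: 9:51 PM → midnight = 2 h 9 min; midnight → 2:17 AM = 2 h 17 min; span 4 h 26 min; less 45 min break → 3 h 41 min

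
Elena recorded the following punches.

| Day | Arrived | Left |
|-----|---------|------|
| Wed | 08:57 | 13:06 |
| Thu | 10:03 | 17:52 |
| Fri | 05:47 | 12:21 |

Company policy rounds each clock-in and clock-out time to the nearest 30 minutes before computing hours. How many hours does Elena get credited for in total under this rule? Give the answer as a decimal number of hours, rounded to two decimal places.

Wed: in 08:57→09:00, out 13:06→13:00; 4 h 0 min
Thu: in 10:03→10:00, out 17:52→18:00; 8 h 0 min
Fri: in 05:47→06:00, out 12:21→12:30; 6 h 30 min
Total credited: 18 h 30 min.

18.50 hours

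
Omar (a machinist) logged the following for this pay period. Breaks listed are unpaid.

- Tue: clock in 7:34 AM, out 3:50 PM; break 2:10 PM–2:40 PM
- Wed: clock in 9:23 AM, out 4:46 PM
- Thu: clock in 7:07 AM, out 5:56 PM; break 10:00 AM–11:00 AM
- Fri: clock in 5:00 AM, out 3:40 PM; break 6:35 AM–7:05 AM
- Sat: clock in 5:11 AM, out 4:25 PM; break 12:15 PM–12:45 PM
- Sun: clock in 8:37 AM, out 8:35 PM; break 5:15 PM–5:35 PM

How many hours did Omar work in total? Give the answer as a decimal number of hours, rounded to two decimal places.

57.50 hours

Tue: 7:34 AM–3:50 PM = 8 h 16 min; less 30 min break → 7 h 46 min
Wed: 9:23 AM–4:46 PM = 7 h 23 min
Thu: 7:07 AM–5:56 PM = 10 h 49 min; less 60 min break → 9 h 49 min
Fri: 5:00 AM–3:40 PM = 10 h 40 min; less 30 min break → 10 h 10 min
Sat: 5:11 AM–4:25 PM = 11 h 14 min; less 30 min break → 10 h 44 min
Sun: 8:37 AM–8:35 PM = 11 h 58 min; less 20 min break → 11 h 38 min
Total: 7 h 46 min + 7 h 23 min + 9 h 49 min + 10 h 10 min + 10 h 44 min + 11 h 38 min = 57 h 30 min.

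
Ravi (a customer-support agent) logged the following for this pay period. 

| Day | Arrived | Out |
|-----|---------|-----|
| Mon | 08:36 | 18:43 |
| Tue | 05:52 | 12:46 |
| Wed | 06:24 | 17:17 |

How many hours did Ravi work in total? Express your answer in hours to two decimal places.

Mon: 08:36–18:43 = 10 h 7 min
Tue: 05:52–12:46 = 6 h 54 min
Wed: 06:24–17:17 = 10 h 53 min
Total: 10 h 7 min + 6 h 54 min + 10 h 53 min = 27 h 54 min.

27.90 hours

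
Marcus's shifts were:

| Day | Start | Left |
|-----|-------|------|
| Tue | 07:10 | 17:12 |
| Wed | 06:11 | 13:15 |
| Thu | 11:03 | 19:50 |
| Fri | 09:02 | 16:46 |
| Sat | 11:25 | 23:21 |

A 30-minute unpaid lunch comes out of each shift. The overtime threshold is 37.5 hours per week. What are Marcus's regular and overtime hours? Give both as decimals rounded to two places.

Tue: 07:10–17:12 = 10 h 2 min; less 30 min break → 9 h 32 min
Wed: 06:11–13:15 = 7 h 4 min; less 30 min break → 6 h 34 min
Thu: 11:03–19:50 = 8 h 47 min; less 30 min break → 8 h 17 min
Fri: 09:02–16:46 = 7 h 44 min; less 30 min break → 7 h 14 min
Sat: 11:25–23:21 = 11 h 56 min; less 30 min break → 11 h 26 min
Total worked: 43 h 3 min = 43.05 h.
Threshold 37.5 h → overtime 5 h 33 min, regular 37 h 30 min.

Regular 37.50 hours, overtime 5.55 hours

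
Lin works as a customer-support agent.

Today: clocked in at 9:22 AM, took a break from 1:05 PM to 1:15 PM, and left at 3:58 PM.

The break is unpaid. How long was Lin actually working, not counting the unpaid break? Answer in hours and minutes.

6 h 26 min

Today: 9:22 AM–3:58 PM = 6 h 36 min; less 10 min break → 6 h 26 min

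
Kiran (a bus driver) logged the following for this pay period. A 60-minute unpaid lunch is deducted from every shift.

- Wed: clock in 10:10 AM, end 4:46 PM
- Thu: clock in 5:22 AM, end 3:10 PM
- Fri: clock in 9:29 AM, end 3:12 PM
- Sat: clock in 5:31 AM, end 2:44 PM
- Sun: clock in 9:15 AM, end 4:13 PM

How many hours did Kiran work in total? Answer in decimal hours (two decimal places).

Wed: 10:10 AM–4:46 PM = 6 h 36 min; less 60 min break → 5 h 36 min
Thu: 5:22 AM–3:10 PM = 9 h 48 min; less 60 min break → 8 h 48 min
Fri: 9:29 AM–3:12 PM = 5 h 43 min; less 60 min break → 4 h 43 min
Sat: 5:31 AM–2:44 PM = 9 h 13 min; less 60 min break → 8 h 13 min
Sun: 9:15 AM–4:13 PM = 6 h 58 min; less 60 min break → 5 h 58 min
Total: 5 h 36 min + 8 h 48 min + 4 h 43 min + 8 h 13 min + 5 h 58 min = 33 h 18 min.

33.30 hours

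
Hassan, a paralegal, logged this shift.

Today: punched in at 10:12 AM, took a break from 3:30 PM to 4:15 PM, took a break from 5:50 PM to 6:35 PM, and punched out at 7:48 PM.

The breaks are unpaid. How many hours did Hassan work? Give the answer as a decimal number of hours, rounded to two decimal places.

Today: 10:12 AM–7:48 PM = 9 h 36 min; less 90 min break → 8 h 6 min

8.10 hours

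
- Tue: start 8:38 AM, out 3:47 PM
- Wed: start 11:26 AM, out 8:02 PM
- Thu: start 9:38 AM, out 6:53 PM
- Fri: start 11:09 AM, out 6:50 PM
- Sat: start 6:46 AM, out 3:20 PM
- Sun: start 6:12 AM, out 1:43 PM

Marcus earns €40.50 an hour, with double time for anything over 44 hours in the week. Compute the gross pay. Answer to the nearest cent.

€2168.10

Tue: 8:38 AM–3:47 PM = 7 h 9 min
Wed: 11:26 AM–8:02 PM = 8 h 36 min
Thu: 9:38 AM–6:53 PM = 9 h 15 min
Fri: 11:09 AM–6:50 PM = 7 h 41 min
Sat: 6:46 AM–3:20 PM = 8 h 34 min
Sun: 6:12 AM–1:43 PM = 7 h 31 min
Total worked: 48 h 46 min = 2926 min.
Regular 44 h 0 min = 2640 min at €40.50/h; overtime 4 h 46 min = 286 min at €81.00/h.
Pay = (2640 × €40.50 + 286 × €81.00) ÷ 60 = €2168.10.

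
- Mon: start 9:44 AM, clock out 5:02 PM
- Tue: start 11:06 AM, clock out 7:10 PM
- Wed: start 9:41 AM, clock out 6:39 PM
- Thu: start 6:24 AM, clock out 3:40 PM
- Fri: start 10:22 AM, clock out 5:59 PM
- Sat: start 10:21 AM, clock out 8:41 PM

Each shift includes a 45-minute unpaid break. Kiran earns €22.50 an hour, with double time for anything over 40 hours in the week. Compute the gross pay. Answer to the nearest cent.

Mon: 9:44 AM–5:02 PM = 7 h 18 min; less 45 min break → 6 h 33 min
Tue: 11:06 AM–7:10 PM = 8 h 4 min; less 45 min break → 7 h 19 min
Wed: 9:41 AM–6:39 PM = 8 h 58 min; less 45 min break → 8 h 13 min
Thu: 6:24 AM–3:40 PM = 9 h 16 min; less 45 min break → 8 h 31 min
Fri: 10:22 AM–5:59 PM = 7 h 37 min; less 45 min break → 6 h 52 min
Sat: 10:21 AM–8:41 PM = 10 h 20 min; less 45 min break → 9 h 35 min
Total worked: 47 h 3 min = 2823 min.
Regular 40 h 0 min = 2400 min at €22.50/h; overtime 7 h 3 min = 423 min at €45.00/h.
Pay = (2400 × €22.50 + 423 × €45.00) ÷ 60 = €1217.25.

€1217.25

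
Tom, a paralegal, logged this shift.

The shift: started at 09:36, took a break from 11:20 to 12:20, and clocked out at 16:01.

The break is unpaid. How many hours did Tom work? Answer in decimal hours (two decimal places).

The shift: 09:36–16:01 = 6 h 25 min; less 60 min break → 5 h 25 min

5.42 hours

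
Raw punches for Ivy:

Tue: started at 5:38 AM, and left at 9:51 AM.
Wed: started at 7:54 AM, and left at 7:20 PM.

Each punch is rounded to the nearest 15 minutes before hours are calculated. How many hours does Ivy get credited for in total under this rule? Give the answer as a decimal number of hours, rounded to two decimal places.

15.25 hours

Tue: in 5:38 AM→5:45 AM, out 9:51 AM→9:45 AM; 4 h 0 min
Wed: in 7:54 AM→8:00 AM, out 7:20 PM→7:15 PM; 11 h 15 min
Total credited: 15 h 15 min.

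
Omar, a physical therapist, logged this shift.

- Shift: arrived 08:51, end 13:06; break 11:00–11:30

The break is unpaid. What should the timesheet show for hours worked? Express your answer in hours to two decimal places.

Shift: 08:51–13:06 = 4 h 15 min; less 30 min break → 3 h 45 min

3.75 hours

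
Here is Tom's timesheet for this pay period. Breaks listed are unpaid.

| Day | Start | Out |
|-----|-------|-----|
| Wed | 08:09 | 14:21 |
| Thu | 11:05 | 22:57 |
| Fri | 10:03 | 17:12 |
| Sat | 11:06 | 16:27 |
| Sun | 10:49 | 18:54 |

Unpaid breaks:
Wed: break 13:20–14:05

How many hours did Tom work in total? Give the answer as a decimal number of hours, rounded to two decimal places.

37.90 hours

Wed: 08:09–14:21 = 6 h 12 min; less 45 min break → 5 h 27 min
Thu: 11:05–22:57 = 11 h 52 min
Fri: 10:03–17:12 = 7 h 9 min
Sat: 11:06–16:27 = 5 h 21 min
Sun: 10:49–18:54 = 8 h 5 min
Total: 5 h 27 min + 11 h 52 min + 7 h 9 min + 5 h 21 min + 8 h 5 min = 37 h 54 min.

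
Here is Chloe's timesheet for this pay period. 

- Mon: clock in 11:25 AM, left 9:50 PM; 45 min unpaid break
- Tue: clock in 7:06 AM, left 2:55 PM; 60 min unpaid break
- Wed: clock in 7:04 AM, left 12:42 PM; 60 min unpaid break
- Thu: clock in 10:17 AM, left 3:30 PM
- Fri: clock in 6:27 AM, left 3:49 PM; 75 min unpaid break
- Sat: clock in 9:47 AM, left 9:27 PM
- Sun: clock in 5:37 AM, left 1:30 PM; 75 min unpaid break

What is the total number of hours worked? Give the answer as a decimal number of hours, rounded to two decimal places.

Mon: 11:25 AM–9:50 PM = 10 h 25 min; less 45 min break → 9 h 40 min
Tue: 7:06 AM–2:55 PM = 7 h 49 min; less 60 min break → 6 h 49 min
Wed: 7:04 AM–12:42 PM = 5 h 38 min; less 60 min break → 4 h 38 min
Thu: 10:17 AM–3:30 PM = 5 h 13 min
Fri: 6:27 AM–3:49 PM = 9 h 22 min; less 75 min break → 8 h 7 min
Sat: 9:47 AM–9:27 PM = 11 h 40 min
Sun: 5:37 AM–1:30 PM = 7 h 53 min; less 75 min break → 6 h 38 min
Total: 9 h 40 min + 6 h 49 min + 4 h 38 min + 5 h 13 min + 8 h 7 min + 11 h 40 min + 6 h 38 min = 52 h 45 min.

52.75 hours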